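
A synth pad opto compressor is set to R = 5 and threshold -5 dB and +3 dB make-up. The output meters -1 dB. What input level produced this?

Stripping the +3 dB make-up gives -4 dB at the gain stage.
That's 1 dB above the -5 dB threshold.
Before 5:1 compression the overshoot was 1 × 5 = 5 dB, so input = -5 + 5 = 0 dB.

0 dB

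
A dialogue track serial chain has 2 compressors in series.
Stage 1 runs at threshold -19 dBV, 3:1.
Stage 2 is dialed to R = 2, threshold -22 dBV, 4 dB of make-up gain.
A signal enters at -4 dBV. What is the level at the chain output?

-14 dBV

Stage 1: -4 dBV is 15 dB over -19 dBV; at 3:1 that becomes 5 dB over, giving -14 dBV.
Stage 2: 8 dB above -22 dBV, reduced 2:1 to 4 dB above → -18 dBV; +4 dB make-up → -14 dBV.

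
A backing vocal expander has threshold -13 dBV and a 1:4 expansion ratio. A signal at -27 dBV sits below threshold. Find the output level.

Undershoot = (-13) − (-27) = 14 dB.
At 1:4, that expands to 56 dB under threshold.
Output = -13 − 56 = -69 dBV.

-69 dBV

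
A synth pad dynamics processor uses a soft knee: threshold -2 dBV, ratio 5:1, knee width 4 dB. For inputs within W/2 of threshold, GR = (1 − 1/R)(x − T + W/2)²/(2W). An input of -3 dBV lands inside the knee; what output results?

x − T + W/2 = -3 − (-2) + 2 = 1.
GR = (1 − 1/5) × 1² / 8 = 0.8 × 1 / 8 = 0.1 dB.
Output = -3 − 0.1 = -3.1 dBV.

-3.1 dBV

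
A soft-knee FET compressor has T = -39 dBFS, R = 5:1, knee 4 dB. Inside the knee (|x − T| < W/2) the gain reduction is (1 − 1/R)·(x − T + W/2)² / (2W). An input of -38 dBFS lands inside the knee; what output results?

x − T + W/2 = -38 − (-39) + 2 = 3.
GR = (1 − 1/5) × 3² / 8 = 0.8 × 9 / 8 = 0.9 dB.
Output = -38 − 0.9 = -38.9 dBFS.

-38.9 dBFS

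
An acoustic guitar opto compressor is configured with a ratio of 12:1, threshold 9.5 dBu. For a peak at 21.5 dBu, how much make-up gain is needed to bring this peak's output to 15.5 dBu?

The peak compresses to 9.5 + 12/12 = 10.5 dBu.
To reach 15.5 dBu requires 15.5 − 10.5 = 5 dB of make-up.

5 dB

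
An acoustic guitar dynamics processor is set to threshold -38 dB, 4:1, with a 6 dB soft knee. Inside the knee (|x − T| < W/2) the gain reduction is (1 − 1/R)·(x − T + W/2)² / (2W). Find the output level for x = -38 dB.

-38.5625 dB

x − T + W/2 = -38 − (-38) + 3 = 3.
GR = (1 − 1/4) × 3² / 12 = 0.75 × 9 / 12 = 0.5625 dB.
Output = -38 − 0.5625 = -38.5625 dB.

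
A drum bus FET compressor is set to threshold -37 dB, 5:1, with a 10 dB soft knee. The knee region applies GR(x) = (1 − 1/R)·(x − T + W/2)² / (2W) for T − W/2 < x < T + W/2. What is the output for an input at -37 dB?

x − T + W/2 = -37 − (-37) + 5 = 5.
GR = (1 − 1/5) × 5² / 20 = 0.8 × 25 / 20 = 1 dB.
Output = -37 − 1 = -38 dB.

-38 dB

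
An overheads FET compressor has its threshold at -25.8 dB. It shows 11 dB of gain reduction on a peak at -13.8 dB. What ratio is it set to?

Input overshoot = -13.8 − (-25.8) = 12 dB.
Output overshoot = 12 − 11 = 1 dB.
Ratio = input overshoot / output overshoot = 12 / 1 = 12.

12:1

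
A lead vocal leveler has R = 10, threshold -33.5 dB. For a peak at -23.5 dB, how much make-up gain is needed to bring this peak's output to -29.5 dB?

3 dB

Overshoot 10 dB → 10/10 = 1 dB after compression, so the compressed level is -33.5 + 1 = -32.5 dB.
Make-up = target − compressed = -29.5 − (-32.5) = 3 dB.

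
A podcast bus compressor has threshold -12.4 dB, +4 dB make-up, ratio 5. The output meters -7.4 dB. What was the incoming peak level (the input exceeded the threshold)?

Before make-up, the level was -7.4 − 4 = -11.4 dB.
Post-compression overshoot = -11.4 − (-12.4) = 1 dB.
Before 5:1 compression the overshoot was 1 × 5 = 5 dB, so input = -12.4 + 5 = -7.4 dB.

-7.4 dB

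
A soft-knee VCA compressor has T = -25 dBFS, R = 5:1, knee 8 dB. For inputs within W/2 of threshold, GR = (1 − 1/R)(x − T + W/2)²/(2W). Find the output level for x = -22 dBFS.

x − T + W/2 = -22 − (-25) + 4 = 7.
GR = (1 − 1/5) × 7² / 16 = 0.8 × 49 / 16 = 2.45 dB.
Output = -22 − 2.45 = -24.45 dBFS.

-24.45 dBFS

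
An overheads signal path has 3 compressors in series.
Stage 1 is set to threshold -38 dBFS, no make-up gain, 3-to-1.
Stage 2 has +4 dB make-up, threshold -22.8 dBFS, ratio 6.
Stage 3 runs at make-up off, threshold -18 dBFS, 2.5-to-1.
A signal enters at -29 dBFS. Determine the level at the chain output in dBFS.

-31 dBFS

Stage 1: -29 dBFS is 9 dB over -38 dBFS; at 3:1 that becomes 3 dB over, giving -35 dBFS.
Stage 2: -35 dBFS is at or below the -22.8 dBFS threshold — no compression; make-up brings it to -31 dBFS.
Stage 3: -31 dBFS is at or below the -18 dBFS threshold — no compression; output -31 dBFS.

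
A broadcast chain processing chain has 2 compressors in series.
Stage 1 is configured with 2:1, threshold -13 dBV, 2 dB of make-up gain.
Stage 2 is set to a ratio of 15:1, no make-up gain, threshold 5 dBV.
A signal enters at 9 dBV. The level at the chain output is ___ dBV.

0 dBV

Stage 1: overshoot 22 dB → 22/2 = 11 dB → -2 dBV; +2 dB make-up → 0 dBV.
Stage 2: 0 dBV ≤ 5 dBV, so stage 2 doesn't engage; output 0 dBV.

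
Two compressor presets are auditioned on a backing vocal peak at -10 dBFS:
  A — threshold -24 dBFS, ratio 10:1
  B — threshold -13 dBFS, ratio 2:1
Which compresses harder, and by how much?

A, by 11.1 dB

A: 14 dB over, compressed to 1.4 dB over, so 12.6 dB of GR.
B: 3 dB over, compressed to 1.5 dB over, so 1.5 dB of GR.
A reduces 11.1 dB more.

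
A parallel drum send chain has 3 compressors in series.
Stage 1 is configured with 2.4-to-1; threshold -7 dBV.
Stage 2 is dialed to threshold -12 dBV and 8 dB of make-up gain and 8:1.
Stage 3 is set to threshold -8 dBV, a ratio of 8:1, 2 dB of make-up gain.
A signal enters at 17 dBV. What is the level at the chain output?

-5.265625 dBV

Stage 1: 24 dB above -7 dBV, reduced 2.4:1 to 10 dB above → 3 dBV.
Stage 2: overshoot 15 dB → 15/8 = 1.875 dB → -10.125 dBV; +8 dB make-up → -2.125 dBV.
Stage 3: 5.875 dB above -8 dBV, reduced 8:1 to 0.734375 dB above → -7.265625 dBV; +2 dB make-up → -5.265625 dBV.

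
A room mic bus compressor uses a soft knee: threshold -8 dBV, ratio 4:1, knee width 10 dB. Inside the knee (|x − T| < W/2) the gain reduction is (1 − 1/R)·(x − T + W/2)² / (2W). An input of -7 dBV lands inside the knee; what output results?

x − T + W/2 = -7 − (-8) + 5 = 6.
GR = (1 − 1/4) × 6² / 20 = 0.75 × 36 / 20 = 1.35 dB.
Output = -7 − 1.35 = -8.35 dBV.

-8.35 dBV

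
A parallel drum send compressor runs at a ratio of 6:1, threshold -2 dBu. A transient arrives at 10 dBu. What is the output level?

Overshoot: 10 − (-2) = 12 dB.
At 6:1 the overshoot is divided by 6, leaving 2 dB above threshold.
Output = -2 + 2 = 0 dBu.

0 dBu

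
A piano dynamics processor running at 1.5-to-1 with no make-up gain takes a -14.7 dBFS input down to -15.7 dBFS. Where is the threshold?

-17.7 dBFS

Gain reduction = -14.7 − (-15.7) = 1 dB; output overshoot = GR / (R − 1) = 1 / 0.5 = 2 dB.
Threshold = output − output overshoot = -15.7 − 2 = -17.7 dBFS.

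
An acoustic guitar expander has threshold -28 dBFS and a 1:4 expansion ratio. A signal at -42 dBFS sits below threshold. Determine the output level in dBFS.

-84 dBFS

Undershoot = (-28) − (-42) = 14 dB.
At 1:4, that expands to 56 dB under threshold.
Output = -28 − 56 = -84 dBFS.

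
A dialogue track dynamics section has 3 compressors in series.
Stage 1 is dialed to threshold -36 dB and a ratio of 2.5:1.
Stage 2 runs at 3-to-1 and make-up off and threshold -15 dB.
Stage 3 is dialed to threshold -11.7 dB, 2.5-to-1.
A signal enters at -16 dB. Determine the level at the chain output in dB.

Stage 1: 20 dB above -36 dB, reduced 2.5:1 to 8 dB above → -28 dB.
Stage 2: -28 dB ≤ -15 dB, so stage 2 doesn't engage; output -28 dB.
Stage 3: -28 dB is at or below the -11.7 dB threshold — no compression; output -28 dB.

-28 dB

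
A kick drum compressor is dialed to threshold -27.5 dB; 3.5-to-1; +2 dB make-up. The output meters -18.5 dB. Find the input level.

-3 dB

Before make-up, the level was -18.5 − 2 = -20.5 dB.
Post-compression overshoot = -20.5 − (-27.5) = 7 dB.
Before 3.5:1 compression the overshoot was 7 × 3.5 = 24.5 dB, so input = -27.5 + 24.5 = -3 dB.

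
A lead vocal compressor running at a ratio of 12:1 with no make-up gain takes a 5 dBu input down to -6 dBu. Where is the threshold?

Let T be the threshold. Output overshoot = (input overshoot)/R, so -6 − T = (5 − T)/12.
12·(-6 − T) = 5 − T → 11·T = -72 − 5 = -77.
T = -77/11 = -7 dBu.

-7 dBu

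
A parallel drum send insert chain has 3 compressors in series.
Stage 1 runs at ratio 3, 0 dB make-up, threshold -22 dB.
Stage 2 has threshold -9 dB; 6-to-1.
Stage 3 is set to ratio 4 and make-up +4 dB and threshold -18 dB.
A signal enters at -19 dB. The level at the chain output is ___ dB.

-17 dB

Stage 1: 3 dB above -22 dB, reduced 3:1 to 1 dB above → -21 dB.
Stage 2: -21 dB ≤ -9 dB, so stage 2 doesn't engage; output -21 dB.
Stage 3: -21 dB is at or below the -18 dB threshold — no compression; make-up brings it to -17 dB.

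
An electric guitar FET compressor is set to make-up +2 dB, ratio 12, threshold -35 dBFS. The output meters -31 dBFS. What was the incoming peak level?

Remove make-up: -31 − 2 = -33 dBFS.
Post-compression overshoot = -33 − (-35) = 2 dB.
Undo the ratio: input overshoot = 2 × 12 = 24 dB, giving input = -11 dBFS.

-11 dBFS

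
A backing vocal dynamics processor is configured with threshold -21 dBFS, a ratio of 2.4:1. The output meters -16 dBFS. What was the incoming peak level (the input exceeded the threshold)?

Post-compression overshoot = -16 − (-21) = 5 dB.
Undo the ratio: input overshoot = 5 × 2.4 = 12 dB, giving input = -9 dBFS.

-9 dBFS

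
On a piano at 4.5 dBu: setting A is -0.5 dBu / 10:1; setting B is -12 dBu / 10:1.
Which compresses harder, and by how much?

B, by 10.35 dB

A: 5 dB over, compressed to 0.5 dB over, so 4.5 dB of GR.
B: 16.5 dB over, compressed to 1.65 dB over, so 14.85 dB of GR.
B applies 10.35 dB more gain reduction.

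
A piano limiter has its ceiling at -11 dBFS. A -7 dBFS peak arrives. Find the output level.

At ∞:1, everything above -11 dBFS is held at the ceiling.

-11 dBFS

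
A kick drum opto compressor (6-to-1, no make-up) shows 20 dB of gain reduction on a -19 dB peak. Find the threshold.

Let T be the threshold. Output overshoot = (input overshoot)/R, so -39 − T = (-19 − T)/6.
6·(-39 − T) = -19 − T → 5·T = -234 − (-19) = -215.
T = -215/5 = -43 dB.

-43 dB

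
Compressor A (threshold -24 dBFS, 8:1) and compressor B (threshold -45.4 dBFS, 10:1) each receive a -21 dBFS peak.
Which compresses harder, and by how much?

B, by 19.335 dB

A: 3 dB over, compressed to 0.375 dB over, so 2.625 dB of GR.
B: 24.4 dB over, compressed to 2.44 dB over, so 21.96 dB of GR.
B applies 19.335 dB more gain reduction.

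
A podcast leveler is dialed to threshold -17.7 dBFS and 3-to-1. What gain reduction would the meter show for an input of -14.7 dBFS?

The signal is 3 dB above threshold.
A 3:1 ratio leaves 1 dB of that excess.
GR = overshoot in − overshoot out = 3 − 1 = 2 dB.

2 dB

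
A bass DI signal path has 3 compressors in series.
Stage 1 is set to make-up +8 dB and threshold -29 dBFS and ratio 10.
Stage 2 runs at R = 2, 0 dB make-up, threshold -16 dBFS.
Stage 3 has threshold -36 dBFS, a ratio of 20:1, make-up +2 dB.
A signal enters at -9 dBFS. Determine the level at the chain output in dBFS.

Stage 1: 20 dB above -29 dBFS, reduced 10:1 to 2 dB above → -27 dBFS; +8 dB make-up → -19 dBFS.
Stage 2: -19 dBFS is at or below the -16 dBFS threshold — no compression; output -19 dBFS.
Stage 3: -19 dBFS is 17 dB over -36 dBFS; at 20:1 that becomes 0.85 dB over, giving -35.15 dBFS; +2 dB make-up → -33.15 dBFS.

-33.15 dBFS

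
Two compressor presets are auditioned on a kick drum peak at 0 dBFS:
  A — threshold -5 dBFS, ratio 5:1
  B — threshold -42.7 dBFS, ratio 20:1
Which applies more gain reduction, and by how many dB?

B, by 36.565 dB

A: GR = 5 − 5/5 = 4 dB.
B: GR = 42.7 − 42.7/20 = 40.565 dB.
Difference: 36.565 dB in favour of B.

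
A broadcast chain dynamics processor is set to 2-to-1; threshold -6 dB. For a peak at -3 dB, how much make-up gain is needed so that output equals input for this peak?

1.5 dB

The peak compresses to -6 + 3/2 = -4.5 dB.
To reach -3 dB requires -3 − (-4.5) = 1.5 dB of make-up.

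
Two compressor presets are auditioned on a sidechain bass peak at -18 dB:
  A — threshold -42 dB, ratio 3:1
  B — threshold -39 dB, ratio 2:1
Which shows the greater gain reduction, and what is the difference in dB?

A, by 5.5 dB

A: 24 dB over, compressed to 8 dB over, so 16 dB of GR.
B: 21 dB over, compressed to 10.5 dB over, so 10.5 dB of GR.
Difference: 5.5 dB in favour of A.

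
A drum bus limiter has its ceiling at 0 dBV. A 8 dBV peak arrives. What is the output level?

A brickwall limiter is an ∞:1 compressor: any input above the ceiling is clamped to 0 dBV.

0 dBV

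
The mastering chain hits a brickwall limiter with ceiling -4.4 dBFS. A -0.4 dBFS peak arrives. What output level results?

The limiter clamps the peak to its -4.4 dBFS ceiling.

-4.4 dBFS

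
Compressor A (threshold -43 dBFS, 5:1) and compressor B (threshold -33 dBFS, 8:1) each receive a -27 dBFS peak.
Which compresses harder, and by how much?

A: GR = 16 − 16/5 = 12.8 dB.
B: GR = 6 − 6/8 = 5.25 dB.
Difference: 7.55 dB in favour of A.

A, by 7.55 dB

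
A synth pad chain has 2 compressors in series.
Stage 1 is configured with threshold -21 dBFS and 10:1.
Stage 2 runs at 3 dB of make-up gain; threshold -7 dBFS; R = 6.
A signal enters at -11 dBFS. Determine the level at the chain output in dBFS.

-17 dBFS

Stage 1: overshoot 10 dB → 10/10 = 1 dB → -20 dBFS.
Stage 2: -20 dBFS ≤ -7 dBFS, so stage 2 doesn't engage; make-up brings it to -17 dBFS.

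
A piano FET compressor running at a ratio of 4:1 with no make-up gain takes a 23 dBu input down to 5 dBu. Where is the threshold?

-1 dBu

Let T be the threshold. Output overshoot = (input overshoot)/R, so 5 − T = (23 − T)/4.
4·(5 − T) = 23 − T → 3·T = 20 − 23 = -3.
T = -3/3 = -1 dBu.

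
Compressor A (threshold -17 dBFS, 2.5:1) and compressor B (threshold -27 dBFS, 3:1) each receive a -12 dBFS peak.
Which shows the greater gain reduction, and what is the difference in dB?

A: overshoot 5 dB → output overshoot 2 dB → GR 3 dB.
B: overshoot 15 dB → output overshoot 5 dB → GR 10 dB.
Difference: 7 dB in favour of B.

B, by 7 dB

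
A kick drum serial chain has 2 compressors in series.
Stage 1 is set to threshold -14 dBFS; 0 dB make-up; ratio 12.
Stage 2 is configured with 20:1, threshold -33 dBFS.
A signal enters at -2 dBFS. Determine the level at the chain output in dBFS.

-32 dBFS

Stage 1: 12 dB above -14 dBFS, reduced 12:1 to 1 dB above → -13 dBFS.
Stage 2: overshoot 20 dB → 20/20 = 1 dB → -32 dBFS.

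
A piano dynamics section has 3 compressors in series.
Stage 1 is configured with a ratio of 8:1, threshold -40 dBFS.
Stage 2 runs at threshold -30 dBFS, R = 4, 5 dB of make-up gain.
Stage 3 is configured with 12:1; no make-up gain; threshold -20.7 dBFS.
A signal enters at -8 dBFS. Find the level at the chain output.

Stage 1: -8 dBFS is 32 dB over -40 dBFS; at 8:1 that becomes 4 dB over, giving -36 dBFS.
Stage 2: -36 dBFS is at or below the -30 dBFS threshold — no compression; make-up brings it to -31 dBFS.
Stage 3: below threshold (-31 ≤ -20.7); passes unchanged; output -31 dBFS.

-31 dBFS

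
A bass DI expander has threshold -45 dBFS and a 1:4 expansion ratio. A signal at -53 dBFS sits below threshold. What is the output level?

-77 dBFS

Below threshold, a 1:4 expander applies gain = (4−1)×(T − x) of attenuation.
(4−1) × 8 = 24 dB, so output = -53 − 24 = -77 dBFS.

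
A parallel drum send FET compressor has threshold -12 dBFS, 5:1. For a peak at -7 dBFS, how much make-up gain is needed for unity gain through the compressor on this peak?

The peak compresses to -12 + 5/5 = -11 dBFS.
To reach -7 dBFS requires -7 − (-11) = 4 dB of make-up.

4 dB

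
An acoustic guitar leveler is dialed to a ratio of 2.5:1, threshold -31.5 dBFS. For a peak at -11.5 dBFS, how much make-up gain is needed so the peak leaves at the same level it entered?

Overshoot 20 dB → 20/2.5 = 8 dB after compression, so the compressed level is -31.5 + 8 = -23.5 dBFS.
Make-up = target − compressed = -11.5 − (-23.5) = 12 dB.

12 dB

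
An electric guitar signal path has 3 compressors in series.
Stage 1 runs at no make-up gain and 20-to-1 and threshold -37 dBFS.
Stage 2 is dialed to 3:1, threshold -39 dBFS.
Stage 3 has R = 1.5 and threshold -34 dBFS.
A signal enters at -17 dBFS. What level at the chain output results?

-38 dBFS

Stage 1: overshoot 20 dB → 20/20 = 1 dB → -36 dBFS.
Stage 2: overshoot 3 dB → 3/3 = 1 dB → -38 dBFS.
Stage 3: -38 dBFS is at or below the -34 dBFS threshold — no compression; output -38 dBFS.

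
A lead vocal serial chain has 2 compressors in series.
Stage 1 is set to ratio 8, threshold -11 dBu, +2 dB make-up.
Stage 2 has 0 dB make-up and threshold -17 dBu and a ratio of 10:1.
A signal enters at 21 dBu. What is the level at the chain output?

-15.8 dBu

Stage 1: 32 dB above -11 dBu, reduced 8:1 to 4 dB above → -7 dBu; +2 dB make-up → -5 dBu.
Stage 2: 12 dB above -17 dBu, reduced 10:1 to 1.2 dB above → -15.8 dBu.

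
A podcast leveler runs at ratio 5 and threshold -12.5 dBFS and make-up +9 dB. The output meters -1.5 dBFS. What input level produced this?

-2.5 dBFS

Before make-up, the level was -1.5 − 9 = -10.5 dBFS.
That's 2 dB above the -12.5 dBFS threshold.
Undo the ratio: input overshoot = 2 × 5 = 10 dB, giving input = -2.5 dBFS.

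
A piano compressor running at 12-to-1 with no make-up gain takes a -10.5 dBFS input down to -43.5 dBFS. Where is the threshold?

-46.5 dBFS

Let T be the threshold. Output overshoot = (input overshoot)/R, so -43.5 − T = (-10.5 − T)/12.
12·(-43.5 − T) = -10.5 − T → 11·T = -522 − (-10.5) = -511.5.
T = -511.5/11 = -46.5 dBFS.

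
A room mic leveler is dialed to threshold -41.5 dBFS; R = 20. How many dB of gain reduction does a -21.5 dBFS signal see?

19 dB

Overshoot = -21.5 − (-41.5) = 20 dB.
After 20:1 compression the overshoot becomes 20/20 = 1 dB.
GR = overshoot in − overshoot out = 20 − 1 = 19 dB.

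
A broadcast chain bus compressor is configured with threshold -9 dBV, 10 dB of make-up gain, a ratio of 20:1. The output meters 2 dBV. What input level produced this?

Remove make-up: 2 − 10 = -8 dBV.
That's 1 dB above the -9 dBV threshold.
Before 20:1 compression the overshoot was 1 × 20 = 20 dB, so input = -9 + 20 = 11 dBV.

11 dBV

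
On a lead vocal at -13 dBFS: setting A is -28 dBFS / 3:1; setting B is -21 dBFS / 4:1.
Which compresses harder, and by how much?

A: 15 dB over, compressed to 5 dB over, so 10 dB of GR.
B: 8 dB over, compressed to 2 dB over, so 6 dB of GR.
A reduces 4 dB more.

A, by 4 dB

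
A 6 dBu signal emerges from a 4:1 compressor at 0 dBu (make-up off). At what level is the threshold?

Gain reduction = 6 − 0 = 6 dB; output overshoot = GR / (R − 1) = 6 / 3 = 2 dB.
Threshold = output − output overshoot = 0 − 2 = -2 dBu.

-2 dBu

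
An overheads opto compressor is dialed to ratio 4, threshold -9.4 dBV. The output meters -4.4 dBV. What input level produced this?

10.6 dBV

That's 5 dB above the -9.4 dBV threshold.
Input overshoot = R × output overshoot = 20 dB → input = -9.4 + 20 = 10.6 dBV.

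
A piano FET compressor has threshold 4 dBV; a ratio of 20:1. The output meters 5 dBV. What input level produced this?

The compressed level sits 5 − 4 = 1 dB over threshold.
Before 20:1 compression the overshoot was 1 × 20 = 20 dB, so input = 4 + 20 = 24 dBV.

24 dBV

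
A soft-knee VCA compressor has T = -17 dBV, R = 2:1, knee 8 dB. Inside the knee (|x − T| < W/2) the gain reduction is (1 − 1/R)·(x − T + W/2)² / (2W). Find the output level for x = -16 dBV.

-16.78125 dBV

x − T + W/2 = -16 − (-17) + 4 = 5.
GR = (1 − 1/2) × 5² / 16 = 0.5 × 25 / 16 = 0.78125 dB.
Output = -16 − 0.78125 = -16.78125 dBV.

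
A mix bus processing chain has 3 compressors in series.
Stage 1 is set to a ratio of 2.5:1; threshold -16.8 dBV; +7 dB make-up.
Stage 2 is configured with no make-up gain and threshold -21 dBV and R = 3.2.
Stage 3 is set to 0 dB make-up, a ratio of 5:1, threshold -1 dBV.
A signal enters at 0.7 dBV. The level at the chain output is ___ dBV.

-15.3125 dBV

Stage 1: overshoot 17.5 dB → 17.5/2.5 = 7 dB → -9.8 dBV; +7 dB make-up → -2.8 dBV.
Stage 2: overshoot 18.2 dB → 18.2/3.2 = 5.6875 dB → -15.3125 dBV.
Stage 3: below threshold (-15.3125 ≤ -1); passes unchanged; output -15.3125 dBV.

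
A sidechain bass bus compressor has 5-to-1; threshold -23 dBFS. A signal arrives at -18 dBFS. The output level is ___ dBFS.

-22 dBFS

Overshoot: -18 − (-23) = 5 dB.
The 5 dB excess becomes 1 dB after 5:1 reduction.
So the level is -23 + 1 = -22 dBFS.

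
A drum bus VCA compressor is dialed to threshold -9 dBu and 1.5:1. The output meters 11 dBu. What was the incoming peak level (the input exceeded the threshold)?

21 dBu

Post-compression overshoot = 11 − (-9) = 20 dB.
Undo the ratio: input overshoot = 20 × 1.5 = 30 dB, giving input = 21 dBu.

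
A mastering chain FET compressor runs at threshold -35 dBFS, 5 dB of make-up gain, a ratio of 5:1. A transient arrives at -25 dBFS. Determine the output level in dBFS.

The input is 10 dB above the -35 dBFS threshold.
5:1 compression reduces that to 10/5 = 2 dB over.
That puts the output at -33 dBFS; make-up adds 5 dB, giving -28 dBFS.

-28 dBFS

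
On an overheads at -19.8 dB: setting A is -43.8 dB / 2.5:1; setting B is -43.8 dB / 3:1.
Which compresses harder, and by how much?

A: overshoot 24 dB → output overshoot 9.6 dB → GR 14.4 dB.
B: overshoot 24 dB → output overshoot 8 dB → GR 16 dB.
B reduces 1.6 dB more.

B, by 1.6 dB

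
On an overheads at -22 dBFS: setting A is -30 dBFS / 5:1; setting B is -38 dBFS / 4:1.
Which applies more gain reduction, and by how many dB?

A: GR = 8 − 8/5 = 6.4 dB.
B: GR = 16 − 16/4 = 12 dB.
Difference: 5.6 dB in favour of B.

B, by 5.6 dB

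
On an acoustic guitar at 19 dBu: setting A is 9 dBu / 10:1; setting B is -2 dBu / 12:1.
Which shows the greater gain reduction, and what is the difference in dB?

A: GR = 10 − 10/10 = 9 dB.
B: GR = 21 − 21/12 = 19.25 dB.
Difference: 10.25 dB in favour of B.

B, by 10.25 dB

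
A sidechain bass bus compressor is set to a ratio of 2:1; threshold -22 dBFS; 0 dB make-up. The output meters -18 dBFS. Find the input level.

The compressed level sits -18 − (-22) = 4 dB over threshold.
Undo the ratio: input overshoot = 4 × 2 = 8 dB, giving input = -14 dBFS.

-14 dBFS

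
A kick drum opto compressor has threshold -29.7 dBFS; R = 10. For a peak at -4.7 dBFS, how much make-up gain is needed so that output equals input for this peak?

Without make-up, output = threshold + overshoot/10 = -29.7 + 2.5 = -27.2 dBFS.
Gap to target: 22.5 dB.

22.5 dB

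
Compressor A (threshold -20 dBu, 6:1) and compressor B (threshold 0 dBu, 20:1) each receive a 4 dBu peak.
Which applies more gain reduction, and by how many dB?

A: GR = 24 − 24/6 = 20 dB.
B: GR = 4 − 4/20 = 3.8 dB.
Difference: 16.2 dB in favour of A.

A, by 16.2 dB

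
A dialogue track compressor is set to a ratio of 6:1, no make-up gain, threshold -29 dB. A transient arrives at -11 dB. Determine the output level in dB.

-11 dB sits 18 dB over threshold.
6:1 compression reduces that to 18/6 = 3 dB over.
So the level is -29 + 3 = -26 dB.

-26 dB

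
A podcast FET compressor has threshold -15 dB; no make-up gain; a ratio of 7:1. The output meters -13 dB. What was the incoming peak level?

-1 dB

The compressed level sits -13 − (-15) = 2 dB over threshold.
Input overshoot = R × output overshoot = 14 dB → input = -15 + 14 = -1 dB.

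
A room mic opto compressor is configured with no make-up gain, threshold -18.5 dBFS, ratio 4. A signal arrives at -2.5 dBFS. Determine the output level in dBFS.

The input is 16 dB above the -18.5 dBFS threshold.
The 16 dB excess becomes 4 dB after 4:1 reduction.
So the level is -18.5 + 4 = -14.5 dBFS.

-14.5 dBFS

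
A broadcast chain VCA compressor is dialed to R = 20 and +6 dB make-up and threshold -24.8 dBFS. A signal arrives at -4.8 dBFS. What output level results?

-17.8 dBFS

Overshoot: -4.8 − (-24.8) = 20 dB.
20:1 compression reduces that to 20/20 = 1 dB over.
So the level is -24.8 + 1 = -23.8 dBFS; make-up adds 6 dB, giving -17.8 dBFS.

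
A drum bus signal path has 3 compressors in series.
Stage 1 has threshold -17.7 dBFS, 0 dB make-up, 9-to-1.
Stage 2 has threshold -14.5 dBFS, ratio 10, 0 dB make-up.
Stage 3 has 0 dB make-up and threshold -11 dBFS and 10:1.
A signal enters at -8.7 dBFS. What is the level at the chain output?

-16.7 dBFS

Stage 1: 9 dB above -17.7 dBFS, reduced 9:1 to 1 dB above → -16.7 dBFS.
Stage 2: -16.7 dBFS ≤ -14.5 dBFS, so stage 2 doesn't engage; output -16.7 dBFS.
Stage 3: -16.7 dBFS is at or below the -11 dBFS threshold — no compression; output -16.7 dBFS.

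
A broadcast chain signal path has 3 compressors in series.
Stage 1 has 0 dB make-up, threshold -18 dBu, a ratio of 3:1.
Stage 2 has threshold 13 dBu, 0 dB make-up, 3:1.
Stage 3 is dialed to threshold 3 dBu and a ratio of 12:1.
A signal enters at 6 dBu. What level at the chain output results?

-10 dBu

Stage 1: overshoot 24 dB → 24/3 = 8 dB → -10 dBu.
Stage 2: -10 dBu is at or below the 13 dBu threshold — no compression; output -10 dBu.
Stage 3: -10 dBu is at or below the 3 dBu threshold — no compression; output -10 dBu.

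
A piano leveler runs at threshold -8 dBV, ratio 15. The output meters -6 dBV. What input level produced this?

That's 2 dB above the -8 dBV threshold.
Input overshoot = R × output overshoot = 30 dB → input = -8 + 30 = 22 dBV.

22 dBV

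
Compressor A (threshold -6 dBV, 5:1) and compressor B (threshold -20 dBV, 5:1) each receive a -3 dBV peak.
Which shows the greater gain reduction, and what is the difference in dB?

B, by 11.2 dB

A: overshoot 3 dB → output overshoot 0.6 dB → GR 2.4 dB.
B: overshoot 17 dB → output overshoot 3.4 dB → GR 13.6 dB.
B applies 11.2 dB more gain reduction.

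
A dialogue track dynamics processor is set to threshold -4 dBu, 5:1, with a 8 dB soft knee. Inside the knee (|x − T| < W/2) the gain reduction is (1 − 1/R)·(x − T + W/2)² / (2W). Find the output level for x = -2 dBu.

x − T + W/2 = -2 − (-4) + 4 = 6.
GR = (1 − 1/5) × 6² / 16 = 0.8 × 36 / 16 = 1.8 dB.
Output = -2 − 1.8 = -3.8 dBu.

-3.8 dBu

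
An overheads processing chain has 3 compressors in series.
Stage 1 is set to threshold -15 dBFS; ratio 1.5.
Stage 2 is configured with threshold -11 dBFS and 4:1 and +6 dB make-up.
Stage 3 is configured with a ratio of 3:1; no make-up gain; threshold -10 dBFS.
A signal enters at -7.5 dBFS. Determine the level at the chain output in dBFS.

Stage 1: 7.5 dB above -15 dBFS, reduced 1.5:1 to 5 dB above → -10 dBFS.
Stage 2: overshoot 1 dB → 1/4 = 0.25 dB → -10.75 dBFS; +6 dB make-up → -4.75 dBFS.
Stage 3: -4.75 dBFS is 5.25 dB over -10 dBFS; at 3:1 that becomes 1.75 dB over, giving -8.25 dBFS.

-8.25 dBFS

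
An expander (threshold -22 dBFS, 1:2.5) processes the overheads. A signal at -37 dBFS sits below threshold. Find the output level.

-59.5 dBFS

Below threshold, a 1:2.5 expander applies gain = (2.5−1)×(T − x) of attenuation.
(2.5−1) × 15 = 22.5 dB, so output = -37 − 22.5 = -59.5 dBFS.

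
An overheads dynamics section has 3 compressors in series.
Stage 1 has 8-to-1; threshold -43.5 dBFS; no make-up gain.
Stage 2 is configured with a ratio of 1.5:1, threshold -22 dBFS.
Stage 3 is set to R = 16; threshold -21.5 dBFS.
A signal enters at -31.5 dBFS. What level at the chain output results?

Stage 1: -31.5 dBFS is 12 dB over -43.5 dBFS; at 8:1 that becomes 1.5 dB over, giving -42 dBFS.
Stage 2: -42 dBFS is at or below the -22 dBFS threshold — no compression; output -42 dBFS.
Stage 3: -42 dBFS ≤ -21.5 dBFS, so stage 3 doesn't engage; output -42 dBFS.

-42 dBFS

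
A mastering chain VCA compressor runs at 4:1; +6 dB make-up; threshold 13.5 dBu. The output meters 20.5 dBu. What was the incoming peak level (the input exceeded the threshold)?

17.5 dBu

Stripping the +6 dB make-up gives 14.5 dBu at the gain stage.
The compressed level sits 14.5 − 13.5 = 1 dB over threshold.
Input overshoot = R × output overshoot = 4 dB → input = 13.5 + 4 = 17.5 dBu.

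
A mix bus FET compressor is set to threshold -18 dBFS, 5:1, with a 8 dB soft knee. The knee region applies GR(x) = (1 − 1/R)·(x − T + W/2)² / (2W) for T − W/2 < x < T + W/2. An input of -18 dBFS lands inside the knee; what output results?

x − T + W/2 = -18 − (-18) + 4 = 4.
GR = (1 − 1/5) × 4² / 16 = 0.8 × 16 / 16 = 0.8 dB.
Output = -18 − 0.8 = -18.8 dBFS.

-18.8 dBFS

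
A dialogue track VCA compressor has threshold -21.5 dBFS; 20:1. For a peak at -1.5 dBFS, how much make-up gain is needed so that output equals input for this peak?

The peak compresses to -21.5 + 20/20 = -20.5 dBFS.
To reach -1.5 dBFS requires -1.5 − (-20.5) = 19 dB of make-up.

19 dB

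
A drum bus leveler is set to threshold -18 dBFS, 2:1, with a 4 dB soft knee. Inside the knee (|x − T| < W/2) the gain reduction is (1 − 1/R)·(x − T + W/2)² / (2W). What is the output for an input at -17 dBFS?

x − T + W/2 = -17 − (-18) + 2 = 3.
GR = (1 − 1/2) × 3² / 8 = 0.5 × 9 / 8 = 0.5625 dB.
Output = -17 − 0.5625 = -17.5625 dBFS.

-17.5625 dBFS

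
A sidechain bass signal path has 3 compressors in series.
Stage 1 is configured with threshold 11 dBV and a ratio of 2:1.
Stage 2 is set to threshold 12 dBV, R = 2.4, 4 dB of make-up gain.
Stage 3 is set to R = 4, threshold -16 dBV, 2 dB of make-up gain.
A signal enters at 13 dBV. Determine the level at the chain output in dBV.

-6 dBV

Stage 1: 13 dBV is 2 dB over 11 dBV; at 2:1 that becomes 1 dB over, giving 12 dBV.
Stage 2: 12 dBV is at or below the 12 dBV threshold — no compression; make-up brings it to 16 dBV.
Stage 3: overshoot 32 dB → 32/4 = 8 dB → -8 dBV; +2 dB make-up → -6 dBV.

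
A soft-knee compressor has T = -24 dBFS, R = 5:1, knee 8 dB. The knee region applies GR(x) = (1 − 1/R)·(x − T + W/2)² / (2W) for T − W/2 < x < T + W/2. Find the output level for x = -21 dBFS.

x − T + W/2 = -21 − (-24) + 4 = 7.
GR = (1 − 1/5) × 7² / 16 = 0.8 × 49 / 16 = 2.45 dB.
Output = -21 − 2.45 = -23.45 dBFS.

-23.45 dBFS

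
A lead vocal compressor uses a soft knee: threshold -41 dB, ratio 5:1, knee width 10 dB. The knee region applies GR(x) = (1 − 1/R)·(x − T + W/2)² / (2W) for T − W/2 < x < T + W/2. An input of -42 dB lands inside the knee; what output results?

-42.64 dB

x − T + W/2 = -42 − (-41) + 5 = 4.
GR = (1 − 1/5) × 4² / 20 = 0.8 × 16 / 20 = 0.64 dB.
Output = -42 − 0.64 = -42.64 dB.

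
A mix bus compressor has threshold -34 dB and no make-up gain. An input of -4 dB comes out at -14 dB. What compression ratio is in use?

Input overshoot = -4 − (-34) = 30 dB; output overshoot = -14 − (-34) = 20 dB.
Ratio = 30 / 20 = 1.5.

1.5:1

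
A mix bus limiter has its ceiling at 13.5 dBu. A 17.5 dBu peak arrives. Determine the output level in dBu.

The limiter clamps the peak to its 13.5 dBu ceiling.

13.5 dBu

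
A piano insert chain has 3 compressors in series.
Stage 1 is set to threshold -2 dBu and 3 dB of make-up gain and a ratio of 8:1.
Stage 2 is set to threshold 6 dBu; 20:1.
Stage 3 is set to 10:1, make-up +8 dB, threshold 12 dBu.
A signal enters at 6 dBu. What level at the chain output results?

10 dBu

Stage 1: overshoot 8 dB → 8/8 = 1 dB → -1 dBu; +3 dB make-up → 2 dBu.
Stage 2: below threshold (2 ≤ 6); passes unchanged; output 2 dBu.
Stage 3: below threshold (2 ≤ 12); passes unchanged; make-up brings it to 10 dBu.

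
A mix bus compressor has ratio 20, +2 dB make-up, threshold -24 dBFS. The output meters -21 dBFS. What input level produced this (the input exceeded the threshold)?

Stripping the +2 dB make-up gives -23 dBFS at the gain stage.
That's 1 dB above the -24 dBFS threshold.
Input overshoot = R × output overshoot = 20 dB → input = -24 + 20 = -4 dBFS.

-4 dBFS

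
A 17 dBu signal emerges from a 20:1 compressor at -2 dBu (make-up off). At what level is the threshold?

Gain reduction = 17 − (-2) = 19 dB; output overshoot = GR / (R − 1) = 19 / 19 = 1 dB.
Threshold = output − output overshoot = -2 − 1 = -3 dBu.

-3 dBu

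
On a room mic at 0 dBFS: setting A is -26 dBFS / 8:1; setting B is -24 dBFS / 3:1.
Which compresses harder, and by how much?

A: 26 dB over, compressed to 3.25 dB over, so 22.75 dB of GR.
B: 24 dB over, compressed to 8 dB over, so 16 dB of GR.
A applies 6.75 dB more gain reduction.

A, by 6.75 dB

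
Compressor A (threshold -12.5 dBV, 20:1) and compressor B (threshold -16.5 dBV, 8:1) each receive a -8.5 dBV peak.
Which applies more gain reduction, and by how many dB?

B, by 3.2 dB

A: 4 dB over, compressed to 0.2 dB over, so 3.8 dB of GR.
B: 8 dB over, compressed to 1 dB over, so 7 dB of GR.
B reduces 3.2 dB more.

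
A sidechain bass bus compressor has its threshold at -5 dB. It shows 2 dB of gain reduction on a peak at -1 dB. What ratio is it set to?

2:1

Input overshoot = -1 − (-5) = 4 dB.
Output overshoot = 4 − 2 = 2 dB.
Ratio = input overshoot / output overshoot = 4 / 2 = 2.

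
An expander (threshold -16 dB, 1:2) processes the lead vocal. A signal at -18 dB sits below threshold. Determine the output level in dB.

-20 dB

Undershoot = (-16) − (-18) = 2 dB.
At 1:2, that expands to 4 dB under threshold.
Output = -16 − 4 = -20 dB.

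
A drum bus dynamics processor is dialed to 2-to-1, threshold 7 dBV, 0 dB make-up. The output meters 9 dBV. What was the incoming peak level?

11 dBV

That's 2 dB above the 7 dBV threshold.
Undo the ratio: input overshoot = 2 × 2 = 4 dB, giving input = 11 dBV.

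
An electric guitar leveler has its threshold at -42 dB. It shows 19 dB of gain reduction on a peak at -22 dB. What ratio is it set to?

20:1

Input overshoot = -22 − (-42) = 20 dB.
Output overshoot = 20 − 19 = 1 dB.
Ratio = input overshoot / output overshoot = 20 / 1 = 20.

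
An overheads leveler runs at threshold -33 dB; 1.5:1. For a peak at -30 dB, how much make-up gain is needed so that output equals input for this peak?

The peak compresses to -33 + 3/1.5 = -31 dB.
To reach -30 dB requires -30 − (-31) = 1 dB of make-up.

1 dB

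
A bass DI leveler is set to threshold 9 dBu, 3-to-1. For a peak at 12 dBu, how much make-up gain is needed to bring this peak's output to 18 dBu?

Overshoot 3 dB → 3/3 = 1 dB after compression, so the compressed level is 9 + 1 = 10 dBu.
Make-up = target − compressed = 18 − 10 = 8 dB.

8 dB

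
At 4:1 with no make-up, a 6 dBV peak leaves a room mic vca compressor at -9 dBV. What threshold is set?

-14 dBV

Let T be the threshold. Output overshoot = (input overshoot)/R, so -9 − T = (6 − T)/4.
4·(-9 − T) = 6 − T → 3·T = -36 − 6 = -42.
T = -42/3 = -14 dBV.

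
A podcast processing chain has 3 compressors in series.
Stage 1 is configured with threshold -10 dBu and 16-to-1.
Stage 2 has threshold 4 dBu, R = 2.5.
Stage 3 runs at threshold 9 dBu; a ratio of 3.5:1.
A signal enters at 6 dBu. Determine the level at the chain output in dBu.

Stage 1: 16 dB above -10 dBu, reduced 16:1 to 1 dB above → -9 dBu.
Stage 2: below threshold (-9 ≤ 4); passes unchanged; output -9 dBu.
Stage 3: below threshold (-9 ≤ 9); passes unchanged; output -9 dBu.

-9 dBu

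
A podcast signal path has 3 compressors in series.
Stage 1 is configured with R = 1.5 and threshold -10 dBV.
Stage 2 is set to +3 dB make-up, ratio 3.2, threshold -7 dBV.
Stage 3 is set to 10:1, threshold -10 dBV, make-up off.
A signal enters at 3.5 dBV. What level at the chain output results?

-9.2125 dBV

Stage 1: 3.5 dBV is 13.5 dB over -10 dBV; at 1.5:1 that becomes 9 dB over, giving -1 dBV.
Stage 2: overshoot 6 dB → 6/3.2 = 1.875 dB → -5.125 dBV; +3 dB make-up → -2.125 dBV.
Stage 3: -2.125 dBV is 7.875 dB over -10 dBV; at 10:1 that becomes 0.7875 dB over, giving -9.2125 dBV.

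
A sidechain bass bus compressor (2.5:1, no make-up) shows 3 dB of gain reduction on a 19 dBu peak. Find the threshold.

14 dBu

Gain reduction = 19 − 16 = 3 dB; output overshoot = GR / (R − 1) = 3 / 1.5 = 2 dB.
Threshold = output − output overshoot = 16 − 2 = 14 dBu.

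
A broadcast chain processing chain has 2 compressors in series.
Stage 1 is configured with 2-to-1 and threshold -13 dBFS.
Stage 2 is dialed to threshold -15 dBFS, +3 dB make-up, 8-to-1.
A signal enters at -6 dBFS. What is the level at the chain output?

-11.3125 dBFS

Stage 1: 7 dB above -13 dBFS, reduced 2:1 to 3.5 dB above → -9.5 dBFS.
Stage 2: overshoot 5.5 dB → 5.5/8 = 0.6875 dB → -14.3125 dBFS; +3 dB make-up → -11.3125 dBFS.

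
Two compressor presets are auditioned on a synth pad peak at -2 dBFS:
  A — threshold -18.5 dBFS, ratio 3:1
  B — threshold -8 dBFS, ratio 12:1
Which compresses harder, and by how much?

A, by 5.5 dB

A: overshoot 16.5 dB → output overshoot 5.5 dB → GR 11 dB.
B: overshoot 6 dB → output overshoot 0.5 dB → GR 5.5 dB.
Difference: 5.5 dB in favour of A.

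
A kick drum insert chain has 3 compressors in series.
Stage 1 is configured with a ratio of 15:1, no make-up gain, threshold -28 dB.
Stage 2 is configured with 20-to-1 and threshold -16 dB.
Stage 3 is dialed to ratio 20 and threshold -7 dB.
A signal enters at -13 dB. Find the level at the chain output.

-27 dB

Stage 1: -13 dB is 15 dB over -28 dB; at 15:1 that becomes 1 dB over, giving -27 dB.
Stage 2: -27 dB ≤ -16 dB, so stage 2 doesn't engage; output -27 dB.
Stage 3: below threshold (-27 ≤ -7); passes unchanged; output -27 dB.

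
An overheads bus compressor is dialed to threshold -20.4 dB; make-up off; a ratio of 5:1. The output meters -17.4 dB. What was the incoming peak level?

That's 3 dB above the -20.4 dB threshold.
Before 5:1 compression the overshoot was 3 × 5 = 15 dB, so input = -20.4 + 15 = -5.4 dB.

-5.4 dB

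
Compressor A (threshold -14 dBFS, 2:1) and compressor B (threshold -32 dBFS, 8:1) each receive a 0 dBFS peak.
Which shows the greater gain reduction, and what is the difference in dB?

B, by 21 dB

A: 14 dB over, compressed to 7 dB over, so 7 dB of GR.
B: 32 dB over, compressed to 4 dB over, so 28 dB of GR.
B applies 21 dB more gain reduction.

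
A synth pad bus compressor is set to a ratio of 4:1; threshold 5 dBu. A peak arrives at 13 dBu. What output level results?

7 dBu

Overshoot: 13 − 5 = 8 dB.
4:1 compression reduces that to 8/4 = 2 dB over.
Output = 5 + 2 = 7 dBu.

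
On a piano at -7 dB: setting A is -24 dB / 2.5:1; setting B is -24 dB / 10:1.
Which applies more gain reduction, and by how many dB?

A: GR = 17 − 17/2.5 = 10.2 dB.
B: GR = 17 − 17/10 = 15.3 dB.
Difference: 5.1 dB in favour of B.

B, by 5.1 dB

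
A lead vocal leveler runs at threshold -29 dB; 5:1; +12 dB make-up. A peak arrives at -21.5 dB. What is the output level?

-15.5 dB

-21.5 dB sits 7.5 dB over threshold.
At 5:1 the overshoot is divided by 5, leaving 1.5 dB above threshold.
So the level is -29 + 1.5 = -27.5 dB; make-up adds 12 dB, giving -15.5 dB.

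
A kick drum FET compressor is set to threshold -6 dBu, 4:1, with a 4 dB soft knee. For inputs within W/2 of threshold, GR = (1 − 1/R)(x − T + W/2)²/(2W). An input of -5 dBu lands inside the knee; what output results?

-5.84375 dBu

x − T + W/2 = -5 − (-6) + 2 = 3.
GR = (1 − 1/4) × 3² / 8 = 0.75 × 9 / 8 = 0.84375 dB.
Output = -5 − 0.84375 = -5.84375 dBu.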